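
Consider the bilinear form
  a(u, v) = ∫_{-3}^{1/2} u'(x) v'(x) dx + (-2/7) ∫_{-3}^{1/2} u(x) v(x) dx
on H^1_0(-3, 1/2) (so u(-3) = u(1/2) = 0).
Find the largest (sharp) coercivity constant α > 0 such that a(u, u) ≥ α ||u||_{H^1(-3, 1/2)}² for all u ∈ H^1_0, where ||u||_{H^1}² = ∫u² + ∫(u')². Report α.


α = 2*(-7 + 2*π^2)/(4*π^2 + 49)

Coercivity of a(·,·) on H^1_0(-3, 1/2) means a(u, u) ≥ α ||u||_{H^1}² for every u ∈ H^1_0.
The interval has length L = 7/2, and Poincaré/coercivity depend only on L. Here a(u, u) = ∫(u')² + (-2/7)·∫u².
Here c = -2/7 < 0 with |c| < (π/L)² = 4*π^2/49, so coercivity still holds. The condition a(u,u) ≥ α||u||_{H^1}² reads (1−α)∫(u')² ≥ (α−c)∫u². Any admissible α is ≤ 1 (rapidly oscillating u have ∫u²/∫(u')² → 0), and α = 1 would force 0 ≥ (1−c)∫u², impossible since c < 1; so 1−α > 0. By the sharp Poincaré inequality on H^1_0 of an interval of length L, ∫(u')² ≥ (π/L)²∫u² with equality for the first sine mode sin(π(x−x₀)/L) (x₀ the left endpoint), so the inequality holds for all u iff (1−α)(π/L)² ≥ α − c, i.e. α ≤ ((π/L)² + c)/((π/L)² + 1) = (1 + c(L/π)²)/(1 + (L/π)²). (Direct route, valid since c ≤ 0: Poincaré gives c∫u² ≥ c(L/π)²∫(u')², so a(u,u) ≥ (1 + c(L/π)²)∫(u')², while ||u||_{H^1}² ≤ (1 + (L/π)²)∫(u')²; dividing yields the same α.) With (π/L)² = 4*π^2/49 and c = -2/7, the largest admissible constant is α = ((π/L)² + c)/((π/L)² + 1).
Simplifying, α = 2*(-7 + 2*π^2)/(4*π^2 + 49).


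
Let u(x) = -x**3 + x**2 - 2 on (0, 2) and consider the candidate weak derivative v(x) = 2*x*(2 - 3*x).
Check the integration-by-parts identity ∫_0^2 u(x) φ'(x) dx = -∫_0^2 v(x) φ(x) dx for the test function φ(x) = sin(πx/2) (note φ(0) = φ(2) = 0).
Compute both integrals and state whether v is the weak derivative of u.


LHS = -96/π^3 + 16/π, RHS = -192/π^3 + 32/π. No, v is not the weak derivative of u.

u(x) = -x**3 + x**2 - 2, classical derivative u'(x) = -3*x**2 + 2*x.
φ(x) = sin(πx/2), so φ'(x) = π*cos(π*x/2)/2.
Note φ(0) = φ(2) = 0, so the boundary term u·φ vanishes.
LHS = ∫_0^2 u(x) φ'(x) dx = ∫_0^2 (-π*x^3*cos(π*x/2)/2 + π*x^2*cos(π*x/2)/2 - π*cos(π*x/2)) dx. Term by term:
  ∫_0^2 -π*cos(π*x/2) dx = 0;  ∫_0^2 π*x^2*cos(π*x/2)/2 dx = -8/π;  ∫_0^2 -π*x^3*cos(π*x/2)/2 dx = -96/π^3 + 24/π.
Sum: 0 − 8/π + -96/π^3 + 24/π = -96/π^3 + 16/π.
So LHS = -96/π^3 + 16/π.
∫_0^2 v(x) φ(x) dx = ∫_0^2 (-6*x^2*sin(π*x/2) + 4*x*sin(π*x/2)) dx. Term by term:
  ∫_0^2 -6*x^2*sin(π*x/2) dx = -48/π + 192/π^3;  ∫_0^2 4*x*sin(π*x/2) dx = 16/π.
Sum: -48/π + 192/π^3 + 16/π = -32/π + 192/π^3.
So RHS = -∫_0^2 v(x) φ(x) dx = -192/π^3 + 32/π.
LHS − RHS = -16/π + 96/π^3 ≠ 0, so the identity fails.
(For a valid weak derivative the identity must hold for EVERY test function, in particular this one. The failure shows v is NOT the weak derivative of u.)
Correct weak derivative would be u'(x) = -3*x**2 + 2*x.


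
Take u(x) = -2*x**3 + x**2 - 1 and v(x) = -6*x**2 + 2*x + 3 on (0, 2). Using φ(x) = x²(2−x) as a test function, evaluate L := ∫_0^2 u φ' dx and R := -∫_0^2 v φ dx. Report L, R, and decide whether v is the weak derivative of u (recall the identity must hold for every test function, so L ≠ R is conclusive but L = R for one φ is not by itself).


LHS = 48/5, RHS = 28/5. No, v is not the weak derivative of u.

u(x) = -2*x**3 + x**2 - 1, classical derivative u'(x) = -6*x**2 + 2*x.
φ(x) = x²(2−x), so φ'(x) = x*(4 - 3*x).
Note φ(0) = φ(2) = 0, so the boundary term u·φ vanishes.
LHS = ∫_0^2 u(x) φ'(x) dx = ∫_0^2 (6*x^5 - 11*x^4 + 4*x^3 + 3*x^2 - 4*x) dx. Term by term:
  ∫_0^2 6*x^5 dx = 64;  ∫_0^2 -11*x^4 dx = -352/5;  ∫_0^2 4*x^3 dx = 16;
  ∫_0^2 3*x^2 dx = 8;  ∫_0^2 -4*x dx = -8.
Sum: 64 − 352/5 + 16 + 8 − 8 = 48/5.
So LHS = 48/5.
∫_0^2 v(x) φ(x) dx = ∫_0^2 (6*x^5 - 14*x^4 + x^3 + 6*x^2) dx. Term by term:
  ∫_0^2 6*x^5 dx = 64;  ∫_0^2 -14*x^4 dx = -448/5;  ∫_0^2 x^3 dx = 4;
  ∫_0^2 6*x^2 dx = 16.
Sum: 64 − 448/5 + 4 + 16 = -28/5.
So RHS = -∫_0^2 v(x) φ(x) dx = 28/5.
LHS − RHS = 4 ≠ 0, so the identity fails.
(For a valid weak derivative the identity must hold for EVERY test function, in particular this one. The failure shows v is NOT the weak derivative of u.)
Correct weak derivative would be u'(x) = -6*x**2 + 2*x.


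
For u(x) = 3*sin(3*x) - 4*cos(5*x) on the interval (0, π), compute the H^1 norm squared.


||u||_{H^1(0,π)}^2 = 253*π

u'(x) = 20*sin(5*x) + 9*cos(3*x).
Expand u² and (u')² and integrate term by term on (0, π), using: for integers n ≥ 1, ∫_0^π sin²(nx) dx = ∫_0^π cos²(nx) dx = π/2; for n ≠ n', ∫_0^π sin(nx)sin(n'x) dx = ∫_0^π cos(nx)cos(n'x) dx = 0; and by product-to-sum, ∫_0^π sin(nx)cos(n'x) dx = ½∫_0^π [sin((n+n')x) + sin((n−n')x)] dx, which is 0 when n+n' is even and 2n/(n²−n'²) when n+n' is odd (it need not vanish on (0, π)).
  u² squared terms: (-4)²·∫cos(5x)² dx = 16·π/2 = 8*π;  (3)²·∫sin(3x)² dx = 9·π/2 = 9*π/2.
  u² cross terms: 2·(-4)·(3)·∫cos(5x)·sin(3x) dx = -24·(0) = 0.
  So ∫_0^π u² dx = 8*π + 9*π/2 + 0 = 25*π/2.
  (u')² squared terms: (9)²·∫cos(3x)² dx = 81·π/2 = 81*π/2;  (20)²·∫sin(5x)² dx = 400·π/2 = 200*π.
  (u')² cross terms: 2·(9)·(20)·∫cos(3x)·sin(5x) dx = 360·(0) = 0.
  So ∫_0^π (u')² dx = 81*π/2 + 200*π + 0 = 481*π/2.
||u||_{H^1}^2 = (25*π/2) + (481*π/2) = 253*π.


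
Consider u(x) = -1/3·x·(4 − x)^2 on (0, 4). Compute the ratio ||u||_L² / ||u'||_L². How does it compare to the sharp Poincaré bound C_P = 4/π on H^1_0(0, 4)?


||u||_L² / ||u'||_L² = 2*sqrt(14)/7 < C_P = 4/π.

u(x) = -1/3·x·(4 − x)^2, so u'(x) = (4 - 3*x)*(x - 4)/3.
u(x) = -1/3·x·(4 − x)^2 vanishes at x = 0 and x = 4, so u ∈ H^1_0(0, 4). Differentiate via the product rule and integrate the resulting polynomials term by term.
  ∫_0^4 u² dx = ∫_0^4 (x^6/9 - 16*x^5/9 + 32*x^4/3 - 256*x^3/9 + 256*x^2/9) dx. Term by term:
    ∫_0^4 x^6/9 dx = 16384/63;  ∫_0^4 -16*x^5/9 dx = -32768/27;  ∫_0^4 32*x^4/3 dx = 32768/15;
    ∫_0^4 -256*x^3/9 dx = -16384/9;  ∫_0^4 256*x^2/9 dx = 16384/27.
  Sum: 16384/63 − 32768/27 + 32768/15 − 16384/9 + 16384/27 = 16384/945.
  ∫_0^4 (u')² dx = ∫_0^4 (x^4 - 32*x^3/3 + 352*x^2/9 - 512*x/9 + 256/9) dx. Term by term:
    ∫_0^4 x^4 dx = 1024/5;  ∫_0^4 -32*x^3/3 dx = -2048/3;  ∫_0^4 352*x^2/9 dx = 22528/27;
    ∫_0^4 -512*x/9 dx = -4096/9;  ∫_0^4 256/9 dx = 1024/9.
  Sum: 1024/5 − 2048/3 + 22528/27 − 4096/9 + 1024/9 = 2048/135.
∫_0^4 u² dx = 16384/945, so ||u||_L² = 128*sqrt(105)/315.
∫_0^4 (u')² dx = 2048/135, so ||u'||_L² = 32*sqrt(30)/45.
Ratio ||u||_L² / ||u'||_L² = 2*sqrt(14)/7.
Sharp Poincaré constant on H^1_0(0, 4) is C_P = L/π = 4/π, achieved by sin(π/4·x).
A polynomial bump cannot attain the sharp Poincaré constant (only the first sine eigenfunction does), so the ratio is strictly less than C_P, consistent with ||u||_L² ≤ C_P ||u'||_L².


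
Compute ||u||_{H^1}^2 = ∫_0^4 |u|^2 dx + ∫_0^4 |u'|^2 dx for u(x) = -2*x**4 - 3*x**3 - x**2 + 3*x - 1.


||u||_{H^1}^2 = 4572184/9

The H^1 norm (squared) on an interval (0, L) is
  ||u||_{H^1}^2 = ∫_0^L u(x)^2 dx + ∫_0^L u'(x)^2 dx.
Compute u'(x) = -8*x**3 - 9*x**2 - 2*x + 3.
Then u(x)^2 = 4*x**8 + 12*x**7 + 13*x**6 - 6*x**5 - 13*x**4 + 11*x**2 - 6*x + 1 and u'(x)^2 = 64*x**6 + 144*x**5 + 113*x**4 - 12*x**3 - 50*x**2 - 12*x + 9.
Integrate each monomial from 0 to 4 using ∫_0^4 c·x^n dx = c·4^(n+1)/(n+1):
  ∫_0^4 u(x)^2 dx = ∫_0^4 (4*x^8 + 12*x^7 + 13*x^6 - 6*x^5 - 13*x^4 + 11*x^2 - 6*x + 1) dx. Term by term:
    ∫_0^4 4*x^8 dx = 1048576/9;  ∫_0^4 12*x^7 dx = 98304;  ∫_0^4 13*x^6 dx = 212992/7;
    ∫_0^4 -6*x^5 dx = -4096;  ∫_0^4 -13*x^4 dx = -13312/5;  ∫_0^4 11*x^2 dx = 704/3;
    ∫_0^4 -6*x dx = -48;  ∫_0^4 1 dx = 4.
  Sum: 1048576/9 + 98304 + 212992/7 − 4096 − 13312/5 + 704/3 − 48 + 4 = 75181724/315.
  ∫_0^4 u'(x)^2 dx = ∫_0^4 (64*x^6 + 144*x^5 + 113*x^4 - 12*x^3 - 50*x^2 - 12*x + 9) dx. Term by term:
    ∫_0^4 64*x^6 dx = 1048576/7;  ∫_0^4 144*x^5 dx = 98304;  ∫_0^4 113*x^4 dx = 115712/5;
    ∫_0^4 -12*x^3 dx = -768;  ∫_0^4 -50*x^2 dx = -3200/3;  ∫_0^4 -12*x dx = -96;
    ∫_0^4 9 dx = 36.
  Sum: 1048576/7 + 98304 + 115712/5 − 768 − 3200/3 − 96 + 36 = 28281572/105.
Adding: ||u||_{H^1}^2 = 75181724/315 + 28281572/105 = 4572184/9.


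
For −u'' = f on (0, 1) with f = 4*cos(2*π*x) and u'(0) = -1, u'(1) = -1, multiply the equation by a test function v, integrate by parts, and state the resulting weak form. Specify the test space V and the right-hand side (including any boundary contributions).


V = H^1(0, 1) (v unrestricted at boundary; u is determined up to an additive constant); weak form: ∫_0^1 u'v' dx = ∫_0^1 (4*cos(2*π*x)) v dx − v(1) + v(0) for all v ∈ V.

Multiply both sides by a test function v and integrate from 0 to 1:
  ∫_0^1 −u''(x) v(x) dx = ∫_0^1 f(x) v(x) dx.
Integrate the LHS by parts once:
  ∫_0^1 −u'' v dx = −[u'(x) v(x)]_0^1 + ∫_0^1 u'(x) v'(x) dx.
Thus ∫_0^1 u'(x) v'(x) dx = ∫_0^1 f(x) v(x) dx + [u'(x) v(x)]_0^1.
Choose V so that boundary terms are either known or forced to vanish.
u has inhomogeneous Neumann u'(0) = -1, u'(1) = -1. [u' v]_0^1 = (-1)·v(1) − (-1)·v(0) = − v(1) + v(0). Take V = H^1(0, 1); boundary term becomes part of RHS.
Weak formulation: find u (satisfying any essential BC) such that ∫_0^1 u'(x) v'(x) dx = ∫_0^1 f v dx − v(1) + v(0) for all v ∈ V (Neumann data are natural BCs: they enter the RHS as boundary terms).
Substituting f(x) = 4*cos(2*π*x), the right-hand side is ∫_0^1 (4*cos(2*π*x)) v dx − v(1) + v(0).
Compatibility check (pure Neumann): taking v ≡ 1 ∈ V gives 0 = ∫_0^1 f dx + (-1) − (-1), i.e. ∫_0^1 f dx must equal u'(0) − u'(1) = 0. Indeed ∫_0^1 (4*cos(2*π*x)) dx = 0, so the data are compatible. The solution is then unique only up to an additive constant (fix it e.g. by requiring ∫_0^1 u dx = 0).


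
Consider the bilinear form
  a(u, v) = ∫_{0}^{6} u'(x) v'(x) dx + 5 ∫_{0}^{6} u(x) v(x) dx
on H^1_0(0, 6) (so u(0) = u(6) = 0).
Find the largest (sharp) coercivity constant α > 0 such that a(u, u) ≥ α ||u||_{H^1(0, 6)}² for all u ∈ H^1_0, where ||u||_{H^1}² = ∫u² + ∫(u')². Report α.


α = 1

Coercivity of a(·,·) on H^1_0(0, 6) means a(u, u) ≥ α ||u||_{H^1}² for every u ∈ H^1_0.
The interval has length L = 6, and Poincaré/coercivity depend only on L. Here a(u, u) = ∫(u')² + (5)·∫u².
Here c = 5 ≥ 1, so a(u,u) = ∫(u')² + c∫u² ≥ ∫(u')² + ∫u² = ||u||_{H^1}², i.e. α = 1 works. No larger α is possible: a(u,u) ≥ α||u||_{H^1}² means (1−α)∫(u')² ≥ (α−c)∫u², and for the modes u_n = sin(nπ(x−x₀)/L) (x₀ the left endpoint) one has ∫u_n²/∫(u_n')² = (L/(nπ))² → 0, so a(u_n,u_n)/||u_n||_{H^1}² → 1. Hence the optimal constant is α = 1.
Therefore α = 1.


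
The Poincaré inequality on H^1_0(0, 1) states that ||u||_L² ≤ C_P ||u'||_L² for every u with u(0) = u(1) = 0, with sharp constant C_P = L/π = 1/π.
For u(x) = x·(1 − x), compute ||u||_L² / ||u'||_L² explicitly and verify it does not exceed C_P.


||u||_L² / ||u'||_L² = sqrt(10)/10 < C_P = 1/π.

u(x) = x·(1 − x), so u'(x) = 1 - 2*x.
u(x) = x·(1 − x) vanishes at x = 0 and x = 1, so u ∈ H^1_0(0, 1). Differentiate via the product rule and integrate the resulting polynomials term by term.
  ∫_0^1 u² dx = ∫_0^1 (x^4 - 2*x^3 + x^2) dx. Term by term:
    ∫_0^1 x^4 dx = 1/5;  ∫_0^1 -2*x^3 dx = -1/2;  ∫_0^1 x^2 dx = 1/3.
  Sum: 1/5 − 1/2 + 1/3 = 1/30.
  ∫_0^1 (u')² dx = ∫_0^1 (4*x^2 - 4*x + 1) dx. Term by term:
    ∫_0^1 4*x^2 dx = 4/3;  ∫_0^1 -4*x dx = -2;  ∫_0^1 1 dx = 1.
  Sum: 4/3 − 2 + 1 = 1/3.
∫_0^1 u² dx = 1/30, so ||u||_L² = sqrt(30)/30.
∫_0^1 (u')² dx = 1/3, so ||u'||_L² = sqrt(3)/3.
Ratio ||u||_L² / ||u'||_L² = sqrt(10)/10.
Sharp Poincaré constant on H^1_0(0, 1) is C_P = L/π = 1/π, achieved by sin(π·x).
A polynomial bump cannot attain the sharp Poincaré constant (only the first sine eigenfunction does), so the ratio is strictly less than C_P, consistent with ||u||_L² ≤ C_P ||u'||_L².


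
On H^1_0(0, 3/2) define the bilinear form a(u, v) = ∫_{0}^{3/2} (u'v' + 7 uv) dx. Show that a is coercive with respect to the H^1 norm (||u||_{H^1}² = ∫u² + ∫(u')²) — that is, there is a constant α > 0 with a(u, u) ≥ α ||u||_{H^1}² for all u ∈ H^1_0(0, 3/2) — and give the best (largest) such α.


α = 1

Coercivity of a(·,·) on H^1_0(0, 3/2) means a(u, u) ≥ α ||u||_{H^1}² for every u ∈ H^1_0.
The interval has length L = 3/2, and Poincaré/coercivity depend only on L. Here a(u, u) = ∫(u')² + (7)·∫u².
Here c = 7 ≥ 1, so a(u,u) = ∫(u')² + c∫u² ≥ ∫(u')² + ∫u² = ||u||_{H^1}², i.e. α = 1 works. No larger α is possible: a(u,u) ≥ α||u||_{H^1}² means (1−α)∫(u')² ≥ (α−c)∫u², and for the modes u_n = sin(nπ(x−x₀)/L) (x₀ the left endpoint) one has ∫u_n²/∫(u_n')² = (L/(nπ))² → 0, so a(u_n,u_n)/||u_n||_{H^1}² → 1. Hence the optimal constant is α = 1.
Therefore α = 1.


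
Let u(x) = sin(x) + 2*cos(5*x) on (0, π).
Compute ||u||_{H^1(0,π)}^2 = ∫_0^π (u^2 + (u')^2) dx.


||u||_{H^1(0,π)}^2 = 53*π

u'(x) = -10*sin(5*x) + cos(x).
Expand u² and (u')² and integrate term by term on (0, π), using: for integers n ≥ 1, ∫_0^π sin²(nx) dx = ∫_0^π cos²(nx) dx = π/2; for n ≠ n', ∫_0^π sin(nx)sin(n'x) dx = ∫_0^π cos(nx)cos(n'x) dx = 0; and by product-to-sum, ∫_0^π sin(nx)cos(n'x) dx = ½∫_0^π [sin((n+n')x) + sin((n−n')x)] dx, which is 0 when n+n' is even and 2n/(n²−n'²) when n+n' is odd (it need not vanish on (0, π)).
  u² squared terms: (2)²·∫cos(5x)² dx = 4·π/2 = 2*π;  (1)²·∫sin(x)² dx = 1·π/2 = π/2.
  u² cross terms: 2·(2)·(1)·∫cos(5x)·sin(x) dx = 4·(0) = 0.
  So ∫_0^π u² dx = 2*π + π/2 + 0 = 5*π/2.
  (u')² squared terms: (-10)²·∫sin(5x)² dx = 100·π/2 = 50*π;  (1)²·∫cos(x)² dx = 1·π/2 = π/2.
  (u')² cross terms: 2·(-10)·(1)·∫sin(5x)·cos(x) dx = -20·(0) = 0.
  So ∫_0^π (u')² dx = 50*π + π/2 + 0 = 101*π/2.
||u||_{H^1}^2 = (5*π/2) + (101*π/2) = 53*π.


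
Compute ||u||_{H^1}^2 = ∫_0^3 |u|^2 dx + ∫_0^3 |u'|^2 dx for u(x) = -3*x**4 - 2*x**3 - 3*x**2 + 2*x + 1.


||u||_{H^1}^2 = 1505919/14

The H^1 norm (squared) on an interval (0, L) is
  ||u||_{H^1}^2 = ∫_0^L u(x)^2 dx + ∫_0^L u'(x)^2 dx.
Compute u'(x) = -12*x**3 - 6*x**2 - 6*x + 2.
Then u(x)^2 = 9*x**8 + 12*x**7 + 22*x**6 - 5*x**4 - 16*x**3 - 2*x**2 + 4*x + 1 and u'(x)^2 = 144*x**6 + 144*x**5 + 180*x**4 + 24*x**3 + 12*x**2 - 24*x + 4.
Integrate each monomial from 0 to 3 using ∫_0^3 c·x^n dx = c·3^(n+1)/(n+1):
  ∫_0^3 u(x)^2 dx = ∫_0^3 (9*x^8 + 12*x^7 + 22*x^6 - 5*x^4 - 16*x^3 - 2*x^2 + 4*x + 1) dx. Term by term:
    ∫_0^3 9*x^8 dx = 19683;  ∫_0^3 12*x^7 dx = 19683/2;  ∫_0^3 22*x^6 dx = 48114/7;
    ∫_0^3 -5*x^4 dx = -243;  ∫_0^3 -16*x^3 dx = -324;  ∫_0^3 -2*x^2 dx = -18;
    ∫_0^3 4*x dx = 18;  ∫_0^3 1 dx = 3.
  Sum: 19683 + 19683/2 + 48114/7 − 243 − 324 − 18 + 18 + 3 = 501675/14.
  ∫_0^3 u'(x)^2 dx = ∫_0^3 (144*x^6 + 144*x^5 + 180*x^4 + 24*x^3 + 12*x^2 - 24*x + 4) dx. Term by term:
    ∫_0^3 144*x^6 dx = 314928/7;  ∫_0^3 144*x^5 dx = 17496;  ∫_0^3 180*x^4 dx = 8748;
    ∫_0^3 24*x^3 dx = 486;  ∫_0^3 12*x^2 dx = 108;  ∫_0^3 -24*x dx = -108;
    ∫_0^3 4 dx = 12.
  Sum: 314928/7 + 17496 + 8748 + 486 + 108 − 108 + 12 = 502122/7.
Adding: ||u||_{H^1}^2 = 501675/14 + 502122/7 = 1505919/14.


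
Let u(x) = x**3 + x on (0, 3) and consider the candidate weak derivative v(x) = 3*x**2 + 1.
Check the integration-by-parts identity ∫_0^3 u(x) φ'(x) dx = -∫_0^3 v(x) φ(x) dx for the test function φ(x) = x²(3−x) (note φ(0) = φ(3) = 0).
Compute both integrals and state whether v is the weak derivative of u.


LHS = -1593/20, RHS = -1593/20. Yes, v = u' weakly.

u(x) = x**3 + x, classical derivative u'(x) = 3*x**2 + 1.
φ(x) = x²(3−x), so φ'(x) = 3*x*(2 - x).
Note φ(0) = φ(3) = 0, so the boundary term u·φ vanishes.
LHS = ∫_0^3 u(x) φ'(x) dx = ∫_0^3 (-3*x^5 + 6*x^4 - 3*x^3 + 6*x^2) dx. Term by term:
  ∫_0^3 -3*x^5 dx = -729/2;  ∫_0^3 6*x^4 dx = 1458/5;  ∫_0^3 -3*x^3 dx = -243/4;
  ∫_0^3 6*x^2 dx = 54.
Sum: -729/2 + 1458/5 − 243/4 + 54 = -1593/20.
So LHS = -1593/20.
∫_0^3 v(x) φ(x) dx = ∫_0^3 (-3*x^5 + 9*x^4 - x^3 + 3*x^2) dx. Term by term:
  ∫_0^3 -3*x^5 dx = -729/2;  ∫_0^3 9*x^4 dx = 2187/5;  ∫_0^3 -x^3 dx = -81/4;
  ∫_0^3 3*x^2 dx = 27.
Sum: -729/2 + 2187/5 − 81/4 + 27 = 1593/20.
So RHS = -∫_0^3 v(x) φ(x) dx = -1593/20.
LHS = RHS, so the identity holds for this test φ.
Moreover u is smooth here and v(x) = u'(x) = 3*x**2 + 1 pointwise, so the identity holds for every test function. Hence v is the weak derivative of u.


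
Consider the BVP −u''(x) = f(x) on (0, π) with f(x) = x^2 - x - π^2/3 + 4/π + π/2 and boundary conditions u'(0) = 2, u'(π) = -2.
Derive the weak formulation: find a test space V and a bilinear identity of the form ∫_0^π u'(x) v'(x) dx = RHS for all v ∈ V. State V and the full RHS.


V = H^1(0, π) (v unrestricted at boundary; u is determined up to an additive constant); weak form: ∫_0^π u'v' dx = ∫_0^π (x^2 - x - π^2/3 + 4/π + π/2) v dx − 2·v(π) − 2·v(0) for all v ∈ V.

Multiply both sides by a test function v and integrate from 0 to π:
  ∫_0^π −u''(x) v(x) dx = ∫_0^π f(x) v(x) dx.
Integrate the LHS by parts once:
  ∫_0^π −u'' v dx = −[u'(x) v(x)]_0^π + ∫_0^π u'(x) v'(x) dx.
Thus ∫_0^π u'(x) v'(x) dx = ∫_0^π f(x) v(x) dx + [u'(x) v(x)]_0^π.
Choose V so that boundary terms are either known or forced to vanish.
u has inhomogeneous Neumann u'(0) = 2, u'(π) = -2. [u' v]_0^π = (-2)·v(π) − (2)·v(0) = − 2·v(π) − 2·v(0). Take V = H^1(0, π); boundary term becomes part of RHS.
Weak formulation: find u (satisfying any essential BC) such that ∫_0^π u'(x) v'(x) dx = ∫_0^π f v dx − 2·v(π) − 2·v(0) for all v ∈ V (Neumann data are natural BCs: they enter the RHS as boundary terms).
Substituting f(x) = x^2 - x - π^2/3 + 4/π + π/2, the right-hand side is ∫_0^π (x^2 - x - π^2/3 + 4/π + π/2) v dx − 2·v(π) − 2·v(0).
Compatibility check (pure Neumann): taking v ≡ 1 ∈ V gives 0 = ∫_0^π f dx + (-2) − (2), i.e. ∫_0^π f dx must equal u'(0) − u'(π) = 4. Indeed ∫_0^π (x^2 - x - π^2/3 + 4/π + π/2) dx = 4, so the data are compatible. The solution is then unique only up to an additive constant (fix it e.g. by requiring ∫_0^π u dx = 0).


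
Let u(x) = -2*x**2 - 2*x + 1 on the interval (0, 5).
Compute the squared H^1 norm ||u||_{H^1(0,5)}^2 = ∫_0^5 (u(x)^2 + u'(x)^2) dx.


||u||_{H^1}^2 = 13775/3

The H^1 norm (squared) on an interval (0, L) is
  ||u||_{H^1}^2 = ∫_0^L u(x)^2 dx + ∫_0^L u'(x)^2 dx.
Compute u'(x) = -4*x - 2.
Then u(x)^2 = 4*x**4 + 8*x**3 - 4*x + 1 and u'(x)^2 = 16*x**2 + 16*x + 4.
Integrate each monomial from 0 to 5 using ∫_0^5 c·x^n dx = c·5^(n+1)/(n+1):
  ∫_0^5 u(x)^2 dx = ∫_0^5 (4*x^4 + 8*x^3 - 4*x + 1) dx. Term by term:
    ∫_0^5 4*x^4 dx = 2500;  ∫_0^5 8*x^3 dx = 1250;  ∫_0^5 -4*x dx = -50;
    ∫_0^5 1 dx = 5.
  Sum: 2500 + 1250 − 50 + 5 = 3705.
  ∫_0^5 u'(x)^2 dx = ∫_0^5 (16*x^2 + 16*x + 4) dx. Term by term:
    ∫_0^5 16*x^2 dx = 2000/3;  ∫_0^5 16*x dx = 200;  ∫_0^5 4 dx = 20.
  Sum: 2000/3 + 200 + 20 = 2660/3.
Adding: ||u||_{H^1}^2 = 3705 + 2660/3 = 13775/3.


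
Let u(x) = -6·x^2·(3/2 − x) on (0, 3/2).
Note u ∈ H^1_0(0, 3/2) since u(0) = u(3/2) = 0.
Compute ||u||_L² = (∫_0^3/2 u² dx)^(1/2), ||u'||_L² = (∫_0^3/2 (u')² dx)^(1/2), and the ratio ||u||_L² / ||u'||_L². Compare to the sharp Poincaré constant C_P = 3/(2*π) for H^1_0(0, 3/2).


||u||_L² / ||u'||_L² = 3*sqrt(14)/28 < C_P = 3/(2*π).

u(x) = -6·x^2·(3/2 − x), so u'(x) = 18*x*(x - 1).
u(x) = -6·x^2·(3/2 − x) vanishes at x = 0 and x = 3/2, so u ∈ H^1_0(0, 3/2). Differentiate via the product rule and integrate the resulting polynomials term by term.
  ∫_0^3/2 u² dx = ∫_0^3/2 (36*x^6 - 108*x^5 + 81*x^4) dx. Term by term:
    ∫_0^3/2 36*x^6 dx = 19683/224;  ∫_0^3/2 -108*x^5 dx = -6561/32;  ∫_0^3/2 81*x^4 dx = 19683/160.
  Sum: 19683/224 − 6561/32 + 19683/160 = 6561/1120.
  ∫_0^3/2 (u')² dx = ∫_0^3/2 (324*x^4 - 648*x^3 + 324*x^2) dx. Term by term:
    ∫_0^3/2 324*x^4 dx = 19683/40;  ∫_0^3/2 -648*x^3 dx = -6561/8;  ∫_0^3/2 324*x^2 dx = 729/2.
  Sum: 19683/40 − 6561/8 + 729/2 = 729/20.
∫_0^3/2 u² dx = 6561/1120, so ||u||_L² = 81*sqrt(70)/280.
∫_0^3/2 (u')² dx = 729/20, so ||u'||_L² = 27*sqrt(5)/10.
Ratio ||u||_L² / ||u'||_L² = 3*sqrt(14)/28.
Sharp Poincaré constant on H^1_0(0, 3/2) is C_P = L/π = 3/(2*π), achieved by sin(2*π/3·x).
A polynomial bump cannot attain the sharp Poincaré constant (only the first sine eigenfunction does), so the ratio is strictly less than C_P, consistent with ||u||_L² ≤ C_P ||u'||_L².


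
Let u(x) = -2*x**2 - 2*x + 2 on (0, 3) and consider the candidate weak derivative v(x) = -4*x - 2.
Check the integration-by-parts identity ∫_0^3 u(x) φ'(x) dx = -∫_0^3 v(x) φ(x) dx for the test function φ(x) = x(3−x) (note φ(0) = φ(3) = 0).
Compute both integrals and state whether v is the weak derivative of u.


LHS = 36, RHS = 36. Yes, v = u' weakly.

u(x) = -2*x**2 - 2*x + 2, classical derivative u'(x) = -4*x - 2.
φ(x) = x(3−x), so φ'(x) = 3 - 2*x.
Note φ(0) = φ(3) = 0, so the boundary term u·φ vanishes.
LHS = ∫_0^3 u(x) φ'(x) dx = ∫_0^3 (4*x^3 - 2*x^2 - 10*x + 6) dx. Term by term:
  ∫_0^3 4*x^3 dx = 81;  ∫_0^3 -2*x^2 dx = -18;  ∫_0^3 -10*x dx = -45;
  ∫_0^3 6 dx = 18.
Sum: 81 − 18 − 45 + 18 = 36.
So LHS = 36.
∫_0^3 v(x) φ(x) dx = ∫_0^3 (4*x^3 - 10*x^2 - 6*x) dx. Term by term:
  ∫_0^3 4*x^3 dx = 81;  ∫_0^3 -10*x^2 dx = -90;  ∫_0^3 -6*x dx = -27.
Sum: 81 − 90 − 27 = -36.
So RHS = -∫_0^3 v(x) φ(x) dx = 36.
LHS = RHS, so the identity holds for this test φ.
Moreover u is smooth here and v(x) = u'(x) = -4*x - 2 pointwise, so the identity holds for every test function. Hence v is the weak derivative of u.


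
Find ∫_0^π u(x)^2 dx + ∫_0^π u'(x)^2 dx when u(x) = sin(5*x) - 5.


||u||_{H^1(0,π)}^2 = -4 + 38*π

u'(x) = 5*cos(5*x).
Expand u² and (u')² and integrate term by term on (0, π), using: for integers n ≥ 1, ∫_0^π sin²(nx) dx = ∫_0^π cos²(nx) dx = π/2; for n ≠ n', ∫_0^π sin(nx)sin(n'x) dx = ∫_0^π cos(nx)cos(n'x) dx = 0; and by product-to-sum, ∫_0^π sin(nx)cos(n'x) dx = ½∫_0^π [sin((n+n')x) + sin((n−n')x)] dx, which is 0 when n+n' is even and 2n/(n²−n'²) when n+n' is odd (it need not vanish on (0, π)). For the constant mode: ∫_0^π 1 dx = π, ∫_0^π cos(nx) dx = 0, ∫_0^π sin(nx) dx = (1−(−1)^n)/n.
  u² squared terms: (-5)²·∫1 dx = 25·π = 25*π;  (1)²·∫sin(5x)² dx = 1·π/2 = π/2.
  u² cross terms: 2·(-5)·(1)·∫1·sin(5x) dx = -10·(2/5) = -4.
  So ∫_0^π u² dx = 25*π + π/2 − 4 = -4 + 51*π/2.
  (u')² squared terms: (5)²·∫cos(5x)² dx = 25·π/2 = 25*π/2.
  So ∫_0^π (u')² dx = 25*π/2.
||u||_{H^1}^2 = (-4 + 51*π/2) + (25*π/2) = -4 + 38*π.


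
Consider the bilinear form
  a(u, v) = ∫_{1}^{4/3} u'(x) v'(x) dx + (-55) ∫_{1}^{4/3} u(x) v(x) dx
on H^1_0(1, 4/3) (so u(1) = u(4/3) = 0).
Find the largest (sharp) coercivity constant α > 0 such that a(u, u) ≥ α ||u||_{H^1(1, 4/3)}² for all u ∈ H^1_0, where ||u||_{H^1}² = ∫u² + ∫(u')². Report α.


α = (-55 + 9*π^2)/(1 + 9*π^2)

Coercivity of a(·,·) on H^1_0(1, 4/3) means a(u, u) ≥ α ||u||_{H^1}² for every u ∈ H^1_0.
The interval has length L = 1/3, and Poincaré/coercivity depend only on L. Here a(u, u) = ∫(u')² + (-55)·∫u².
Here c = -55 < 0 with |c| < (π/L)² = 9*π^2, so coercivity still holds. The condition a(u,u) ≥ α||u||_{H^1}² reads (1−α)∫(u')² ≥ (α−c)∫u². Any admissible α is ≤ 1 (rapidly oscillating u have ∫u²/∫(u')² → 0), and α = 1 would force 0 ≥ (1−c)∫u², impossible since c < 1; so 1−α > 0. By the sharp Poincaré inequality on H^1_0 of an interval of length L, ∫(u')² ≥ (π/L)²∫u² with equality for the first sine mode sin(π(x−x₀)/L) (x₀ the left endpoint), so the inequality holds for all u iff (1−α)(π/L)² ≥ α − c, i.e. α ≤ ((π/L)² + c)/((π/L)² + 1) = (1 + c(L/π)²)/(1 + (L/π)²). (Direct route, valid since c ≤ 0: Poincaré gives c∫u² ≥ c(L/π)²∫(u')², so a(u,u) ≥ (1 + c(L/π)²)∫(u')², while ||u||_{H^1}² ≤ (1 + (L/π)²)∫(u')²; dividing yields the same α.) With (π/L)² = 9*π^2 and c = -55, the largest admissible constant is α = ((π/L)² + c)/((π/L)² + 1).
Simplifying, α = (-55 + 9*π^2)/(1 + 9*π^2).


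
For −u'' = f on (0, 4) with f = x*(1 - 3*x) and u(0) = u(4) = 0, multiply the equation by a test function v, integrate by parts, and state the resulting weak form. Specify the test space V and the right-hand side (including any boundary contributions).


V = H^1_0(0, 4) (so v(0) = v(4) = 0); weak form: ∫_0^4 u'v' dx = ∫_0^4 (x*(1 - 3*x)) v dx for all v ∈ V.

Multiply both sides by a test function v and integrate from 0 to 4:
  ∫_0^4 −u''(x) v(x) dx = ∫_0^4 f(x) v(x) dx.
Integrate the LHS by parts once:
  ∫_0^4 −u'' v dx = −[u'(x) v(x)]_0^4 + ∫_0^4 u'(x) v'(x) dx.
Thus ∫_0^4 u'(x) v'(x) dx = ∫_0^4 f(x) v(x) dx + [u'(x) v(x)]_0^4.
Choose V so that boundary terms are either known or forced to vanish.
u is Dirichlet: u(0) = u(4) = 0. Let V = H^1_0(0, 4); then v(0) = v(4) = 0, and [u' v]_0^4 = 0.
Weak formulation: find u (satisfying any essential BC) such that ∫_0^4 u'(x) v'(x) dx = ∫_0^4 f v dx for all v ∈ V.
Substituting f(x) = x*(1 - 3*x), the right-hand side is ∫_0^4 (x*(1 - 3*x)) v dx.


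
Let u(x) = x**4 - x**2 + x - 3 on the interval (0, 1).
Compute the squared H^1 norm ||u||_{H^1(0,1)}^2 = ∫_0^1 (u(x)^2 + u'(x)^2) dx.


||u||_{H^1}^2 = 757/90

The H^1 norm (squared) on an interval (0, L) is
  ||u||_{H^1}^2 = ∫_0^L u(x)^2 dx + ∫_0^L u'(x)^2 dx.
Compute u'(x) = 4*x**3 - 2*x + 1.
Then u(x)^2 = x**8 - 2*x**6 + 2*x**5 - 5*x**4 - 2*x**3 + 7*x**2 - 6*x + 9 and u'(x)^2 = 16*x**6 - 16*x**4 + 8*x**3 + 4*x**2 - 4*x + 1.
Integrate each monomial from 0 to 1 using ∫_0^1 c·x^n dx = c·1^(n+1)/(n+1):
  ∫_0^1 u(x)^2 dx = ∫_0^1 (x^8 - 2*x^6 + 2*x^5 - 5*x^4 - 2*x^3 + 7*x^2 - 6*x + 9) dx. Term by term:
    ∫_0^1 x^8 dx = 1/9;  ∫_0^1 -2*x^6 dx = -2/7;  ∫_0^1 2*x^5 dx = 1/3;
    ∫_0^1 -5*x^4 dx = -1;  ∫_0^1 -2*x^3 dx = -1/2;  ∫_0^1 7*x^2 dx = 7/3;
    ∫_0^1 -6*x dx = -3;  ∫_0^1 9 dx = 9.
  Sum: 1/9 − 2/7 + 1/3 − 1 − 1/2 + 7/3 − 3 + 9 = 881/126.
  ∫_0^1 u'(x)^2 dx = ∫_0^1 (16*x^6 - 16*x^4 + 8*x^3 + 4*x^2 - 4*x + 1) dx. Term by term:
    ∫_0^1 16*x^6 dx = 16/7;  ∫_0^1 -16*x^4 dx = -16/5;  ∫_0^1 8*x^3 dx = 2;
    ∫_0^1 4*x^2 dx = 4/3;  ∫_0^1 -4*x dx = -2;  ∫_0^1 1 dx = 1.
  Sum: 16/7 − 16/5 + 2 + 4/3 − 2 + 1 = 149/105.
Adding: ||u||_{H^1}^2 = 881/126 + 149/105 = 757/90.


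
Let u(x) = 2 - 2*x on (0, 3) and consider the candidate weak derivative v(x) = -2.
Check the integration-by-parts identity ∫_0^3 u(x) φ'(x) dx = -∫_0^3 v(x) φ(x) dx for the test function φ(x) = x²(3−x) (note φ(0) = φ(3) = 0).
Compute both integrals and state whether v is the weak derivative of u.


LHS = 27/2, RHS = 27/2. Yes, v = u' weakly.

u(x) = 2 - 2*x, classical derivative u'(x) = -2.
φ(x) = x²(3−x), so φ'(x) = 3*x*(2 - x).
Note φ(0) = φ(3) = 0, so the boundary term u·φ vanishes.
LHS = ∫_0^3 u(x) φ'(x) dx = ∫_0^3 (6*x^3 - 18*x^2 + 12*x) dx. Term by term:
  ∫_0^3 6*x^3 dx = 243/2;  ∫_0^3 -18*x^2 dx = -162;  ∫_0^3 12*x dx = 54.
Sum: 243/2 − 162 + 54 = 27/2.
So LHS = 27/2.
∫_0^3 v(x) φ(x) dx = ∫_0^3 (2*x^3 - 6*x^2) dx. Term by term:
  ∫_0^3 2*x^3 dx = 81/2;  ∫_0^3 -6*x^2 dx = -54.
Sum: 81/2 − 54 = -27/2.
So RHS = -∫_0^3 v(x) φ(x) dx = 27/2.
LHS = RHS, so the identity holds for this test φ.
Moreover u is smooth here and v(x) = u'(x) = -2 pointwise, so the identity holds for every test function. Hence v is the weak derivative of u.


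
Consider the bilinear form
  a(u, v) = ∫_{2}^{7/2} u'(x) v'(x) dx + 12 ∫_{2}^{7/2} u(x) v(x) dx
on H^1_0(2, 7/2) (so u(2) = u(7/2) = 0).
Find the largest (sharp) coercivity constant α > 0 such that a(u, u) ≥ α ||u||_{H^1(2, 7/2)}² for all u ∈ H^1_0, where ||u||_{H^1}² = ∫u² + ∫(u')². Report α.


α = 1

Coercivity of a(·,·) on H^1_0(2, 7/2) means a(u, u) ≥ α ||u||_{H^1}² for every u ∈ H^1_0.
The interval has length L = 3/2, and Poincaré/coercivity depend only on L. Here a(u, u) = ∫(u')² + (12)·∫u².
Here c = 12 ≥ 1, so a(u,u) = ∫(u')² + c∫u² ≥ ∫(u')² + ∫u² = ||u||_{H^1}², i.e. α = 1 works. No larger α is possible: a(u,u) ≥ α||u||_{H^1}² means (1−α)∫(u')² ≥ (α−c)∫u², and for the modes u_n = sin(nπ(x−x₀)/L) (x₀ the left endpoint) one has ∫u_n²/∫(u_n')² = (L/(nπ))² → 0, so a(u_n,u_n)/||u_n||_{H^1}² → 1. Hence the optimal constant is α = 1.
Therefore α = 1.


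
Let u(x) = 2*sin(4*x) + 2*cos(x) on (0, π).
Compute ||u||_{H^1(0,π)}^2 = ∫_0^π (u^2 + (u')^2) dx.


||u||_{H^1(0,π)}^2 = 128/15 + 38*π

u'(x) = -2*sin(x) + 8*cos(4*x).
Expand u² and (u')² and integrate term by term on (0, π), using: for integers n ≥ 1, ∫_0^π sin²(nx) dx = ∫_0^π cos²(nx) dx = π/2; for n ≠ n', ∫_0^π sin(nx)sin(n'x) dx = ∫_0^π cos(nx)cos(n'x) dx = 0; and by product-to-sum, ∫_0^π sin(nx)cos(n'x) dx = ½∫_0^π [sin((n+n')x) + sin((n−n')x)] dx, which is 0 when n+n' is even and 2n/(n²−n'²) when n+n' is odd (it need not vanish on (0, π)).
  u² squared terms: (2)²·∫cos(x)² dx = 4·π/2 = 2*π;  (2)²·∫sin(4x)² dx = 4·π/2 = 2*π.
  u² cross terms: 2·(2)·(2)·∫cos(x)·sin(4x) dx = 8·(8/15) = 64/15.
  So ∫_0^π u² dx = 2*π + 2*π + 64/15 = 64/15 + 4*π.
  (u')² squared terms: (-2)²·∫sin(x)² dx = 4·π/2 = 2*π;  (8)²·∫cos(4x)² dx = 64·π/2 = 32*π.
  (u')² cross terms: 2·(-2)·(8)·∫sin(x)·cos(4x) dx = -32·(-2/15) = 64/15.
  So ∫_0^π (u')² dx = 2*π + 32*π + 64/15 = 64/15 + 34*π.
||u||_{H^1}^2 = (64/15 + 4*π) + (64/15 + 34*π) = 128/15 + 38*π.


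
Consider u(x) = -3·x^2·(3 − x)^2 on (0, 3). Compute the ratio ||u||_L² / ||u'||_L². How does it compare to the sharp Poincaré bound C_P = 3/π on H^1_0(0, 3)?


||u||_L² / ||u'||_L² = sqrt(3)/2 < C_P = 3/π.

u(x) = -3·x^2·(3 − x)^2, so u'(x) = 6*x*(x*(3 - x) - (x - 3)^2).
u(x) = -3·x^2·(3 − x)^2 vanishes at x = 0 and x = 3, so u ∈ H^1_0(0, 3). Differentiate via the product rule and integrate the resulting polynomials term by term.
  ∫_0^3 u² dx = ∫_0^3 (9*x^8 - 108*x^7 + 486*x^6 - 972*x^5 + 729*x^4) dx. Term by term:
    ∫_0^3 9*x^8 dx = 19683;  ∫_0^3 -108*x^7 dx = -177147/2;  ∫_0^3 486*x^6 dx = 1062882/7;
    ∫_0^3 -972*x^5 dx = -118098;  ∫_0^3 729*x^4 dx = 177147/5.
  Sum: 19683 − 177147/2 + 1062882/7 − 118098 + 177147/5 = 19683/70.
  ∫_0^3 (u')² dx = ∫_0^3 (144*x^6 - 1296*x^5 + 4212*x^4 - 5832*x^3 + 2916*x^2) dx. Term by term:
    ∫_0^3 144*x^6 dx = 314928/7;  ∫_0^3 -1296*x^5 dx = -157464;  ∫_0^3 4212*x^4 dx = 1023516/5;
    ∫_0^3 -5832*x^3 dx = -118098;  ∫_0^3 2916*x^2 dx = 26244.
  Sum: 314928/7 − 157464 + 1023516/5 − 118098 + 26244 = 13122/35.
∫_0^3 u² dx = 19683/70, so ||u||_L² = 81*sqrt(210)/70.
∫_0^3 (u')² dx = 13122/35, so ||u'||_L² = 81*sqrt(70)/35.
Ratio ||u||_L² / ||u'||_L² = sqrt(3)/2.
Sharp Poincaré constant on H^1_0(0, 3) is C_P = L/π = 3/π, achieved by sin(π/3·x).
A polynomial bump cannot attain the sharp Poincaré constant (only the first sine eigenfunction does), so the ratio is strictly less than C_P, consistent with ||u||_L² ≤ C_P ||u'||_L².


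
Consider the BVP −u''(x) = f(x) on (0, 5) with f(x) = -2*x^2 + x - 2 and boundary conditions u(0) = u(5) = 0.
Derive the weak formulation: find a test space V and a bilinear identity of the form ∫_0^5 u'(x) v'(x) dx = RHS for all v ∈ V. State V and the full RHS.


V = H^1_0(0, 5) (so v(0) = v(5) = 0); weak form: ∫_0^5 u'v' dx = ∫_0^5 (-2*x^2 + x - 2) v dx for all v ∈ V.

Multiply both sides by a test function v and integrate from 0 to 5:
  ∫_0^5 −u''(x) v(x) dx = ∫_0^5 f(x) v(x) dx.
Integrate the LHS by parts once:
  ∫_0^5 −u'' v dx = −[u'(x) v(x)]_0^5 + ∫_0^5 u'(x) v'(x) dx.
Thus ∫_0^5 u'(x) v'(x) dx = ∫_0^5 f(x) v(x) dx + [u'(x) v(x)]_0^5.
Choose V so that boundary terms are either known or forced to vanish.
u is Dirichlet: u(0) = u(5) = 0. Let V = H^1_0(0, 5); then v(0) = v(5) = 0, and [u' v]_0^5 = 0.
Weak formulation: find u (satisfying any essential BC) such that ∫_0^5 u'(x) v'(x) dx = ∫_0^5 f v dx for all v ∈ V.
Substituting f(x) = -2*x^2 + x - 2, the right-hand side is ∫_0^5 (-2*x^2 + x - 2) v dx.


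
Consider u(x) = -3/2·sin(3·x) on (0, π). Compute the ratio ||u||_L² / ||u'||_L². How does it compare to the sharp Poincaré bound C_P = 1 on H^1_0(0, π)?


||u||_L² / ||u'||_L² = 1/3 < C_P = 1.

u(x) = -3/2·sin(3·x), so u'(x) = -9*cos(3*x)/2.
Writing u(x) = A·sin(kπx/L) with A = -3/2 and k = 3, use ∫_0^L sin²(kπx/L) dx = L/2 and ∫_0^L cos²(kπx/L) dx = L/2.
u² = 9/4·sin²(3·x) and (u')² = 81/4·cos²(3·x), and each of sin², cos² integrates to L/2 = π/2 over (0, π).
∫_0^π u² dx = 9*π/8, so ||u||_L² = 3*sqrt(2)*sqrt(π)/4.
∫_0^π (u')² dx = 81*π/8, so ||u'||_L² = 9*sqrt(2)*sqrt(π)/4.
Ratio ||u||_L² / ||u'||_L² = 1/3.
Sharp Poincaré constant on H^1_0(0, π) is C_P = L/π = 1, achieved by sin(x).
This is the k = 3 harmonic; the ratio L/(kπ) is strictly less than C_P = L/π, consistent with the sharp inequality ||u||_L² ≤ C_P ||u'||_L².


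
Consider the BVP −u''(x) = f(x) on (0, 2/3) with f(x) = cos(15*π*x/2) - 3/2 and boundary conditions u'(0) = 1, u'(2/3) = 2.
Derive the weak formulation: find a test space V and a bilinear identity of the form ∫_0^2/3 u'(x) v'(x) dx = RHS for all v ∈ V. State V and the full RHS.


V = H^1(0, 2/3) (v unrestricted at boundary; u is determined up to an additive constant); weak form: ∫_0^2/3 u'v' dx = ∫_0^2/3 (cos(15*π*x/2) - 3/2) v dx + 2·v(2/3) − v(0) for all v ∈ V.

Multiply both sides by a test function v and integrate from 0 to 2/3:
  ∫_0^2/3 −u''(x) v(x) dx = ∫_0^2/3 f(x) v(x) dx.
Integrate the LHS by parts once:
  ∫_0^2/3 −u'' v dx = −[u'(x) v(x)]_0^2/3 + ∫_0^2/3 u'(x) v'(x) dx.
Thus ∫_0^2/3 u'(x) v'(x) dx = ∫_0^2/3 f(x) v(x) dx + [u'(x) v(x)]_0^2/3.
Choose V so that boundary terms are either known or forced to vanish.
u has inhomogeneous Neumann u'(0) = 1, u'(2/3) = 2. [u' v]_0^2/3 = (2)·v(2/3) − (1)·v(0) = 2·v(2/3) − v(0). Take V = H^1(0, 2/3); boundary term becomes part of RHS.
Weak formulation: find u (satisfying any essential BC) such that ∫_0^2/3 u'(x) v'(x) dx = ∫_0^2/3 f v dx + 2·v(2/3) − v(0) for all v ∈ V (Neumann data are natural BCs: they enter the RHS as boundary terms).
Substituting f(x) = cos(15*π*x/2) - 3/2, the right-hand side is ∫_0^2/3 (cos(15*π*x/2) - 3/2) v dx + 2·v(2/3) − v(0).
Compatibility check (pure Neumann): taking v ≡ 1 ∈ V gives 0 = ∫_0^2/3 f dx + (2) − (1), i.e. ∫_0^2/3 f dx must equal u'(0) − u'(2/3) = -1. Indeed ∫_0^2/3 (cos(15*π*x/2) - 3/2) dx = -1, so the data are compatible. The solution is then unique only up to an additive constant (fix it e.g. by requiring ∫_0^2/3 u dx = 0).


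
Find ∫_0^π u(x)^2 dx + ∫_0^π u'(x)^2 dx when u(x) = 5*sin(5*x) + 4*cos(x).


||u||_{H^1(0,π)}^2 = 341*π

u'(x) = -4*sin(x) + 25*cos(5*x).
Expand u² and (u')² and integrate term by term on (0, π), using: for integers n ≥ 1, ∫_0^π sin²(nx) dx = ∫_0^π cos²(nx) dx = π/2; for n ≠ n', ∫_0^π sin(nx)sin(n'x) dx = ∫_0^π cos(nx)cos(n'x) dx = 0; and by product-to-sum, ∫_0^π sin(nx)cos(n'x) dx = ½∫_0^π [sin((n+n')x) + sin((n−n')x)] dx, which is 0 when n+n' is even and 2n/(n²−n'²) when n+n' is odd (it need not vanish on (0, π)).
  u² squared terms: (4)²·∫cos(x)² dx = 16·π/2 = 8*π;  (5)²·∫sin(5x)² dx = 25·π/2 = 25*π/2.
  u² cross terms: 2·(4)·(5)·∫cos(x)·sin(5x) dx = 40·(0) = 0.
  So ∫_0^π u² dx = 8*π + 25*π/2 + 0 = 41*π/2.
  (u')² squared terms: (-4)²·∫sin(x)² dx = 16·π/2 = 8*π;  (25)²·∫cos(5x)² dx = 625·π/2 = 625*π/2.
  (u')² cross terms: 2·(-4)·(25)·∫sin(x)·cos(5x) dx = -200·(0) = 0.
  So ∫_0^π (u')² dx = 8*π + 625*π/2 + 0 = 641*π/2.
||u||_{H^1}^2 = (41*π/2) + (641*π/2) = 341*π.


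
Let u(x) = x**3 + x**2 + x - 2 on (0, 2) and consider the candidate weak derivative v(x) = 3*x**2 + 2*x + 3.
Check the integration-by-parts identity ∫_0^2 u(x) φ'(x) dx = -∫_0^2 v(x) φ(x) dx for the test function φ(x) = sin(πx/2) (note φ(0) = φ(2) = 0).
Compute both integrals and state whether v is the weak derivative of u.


LHS = -36/π + 96/π^3, RHS = -44/π + 96/π^3. No, v is not the weak derivative of u.

u(x) = x**3 + x**2 + x - 2, classical derivative u'(x) = 3*x**2 + 2*x + 1.
φ(x) = sin(πx/2), so φ'(x) = π*cos(π*x/2)/2.
Note φ(0) = φ(2) = 0, so the boundary term u·φ vanishes.
LHS = ∫_0^2 u(x) φ'(x) dx = ∫_0^2 (π*x^3*cos(π*x/2)/2 + π*x^2*cos(π*x/2)/2 + π*x*cos(π*x/2)/2 - π*cos(π*x/2)) dx. Term by term:
  ∫_0^2 -π*cos(π*x/2) dx = 0;  ∫_0^2 π*x*cos(π*x/2)/2 dx = -4/π;  ∫_0^2 π*x^2*cos(π*x/2)/2 dx = -8/π;
  ∫_0^2 π*x^3*cos(π*x/2)/2 dx = -24/π + 96/π^3.
Sum: 0 − 4/π − 8/π + -24/π + 96/π^3 = -36/π + 96/π^3.
So LHS = -36/π + 96/π^3.
∫_0^2 v(x) φ(x) dx = ∫_0^2 (3*x^2*sin(π*x/2) + 2*x*sin(π*x/2) + 3*sin(π*x/2)) dx. Term by term:
  ∫_0^2 3*sin(π*x/2) dx = 12/π;  ∫_0^2 2*x*sin(π*x/2) dx = 8/π;  ∫_0^2 3*x^2*sin(π*x/2) dx = -96/π^3 + 24/π.
Sum: 12/π + 8/π + -96/π^3 + 24/π = -96/π^3 + 44/π.
So RHS = -∫_0^2 v(x) φ(x) dx = -44/π + 96/π^3.
LHS − RHS = 8/π ≠ 0, so the identity fails.
(For a valid weak derivative the identity must hold for EVERY test function, in particular this one. The failure shows v is NOT the weak derivative of u.)
Correct weak derivative would be u'(x) = 3*x**2 + 2*x + 1.


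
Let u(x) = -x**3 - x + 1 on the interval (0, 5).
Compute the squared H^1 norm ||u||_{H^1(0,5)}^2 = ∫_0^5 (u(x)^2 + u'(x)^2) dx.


||u||_{H^1}^2 = 755995/42

The H^1 norm (squared) on an interval (0, L) is
  ||u||_{H^1}^2 = ∫_0^L u(x)^2 dx + ∫_0^L u'(x)^2 dx.
Compute u'(x) = -3*x**2 - 1.
Then u(x)^2 = x**6 + 2*x**4 - 2*x**3 + x**2 - 2*x + 1 and u'(x)^2 = 9*x**4 + 6*x**2 + 1.
Integrate each monomial from 0 to 5 using ∫_0^5 c·x^n dx = c·5^(n+1)/(n+1):
  ∫_0^5 u(x)^2 dx = ∫_0^5 (x^6 + 2*x^4 - 2*x^3 + x^2 - 2*x + 1) dx. Term by term:
    ∫_0^5 x^6 dx = 78125/7;  ∫_0^5 2*x^4 dx = 1250;  ∫_0^5 -2*x^3 dx = -625/2;
    ∫_0^5 x^2 dx = 125/3;  ∫_0^5 -2*x dx = -25;  ∫_0^5 1 dx = 5.
  Sum: 78125/7 + 1250 − 625/2 + 125/3 − 25 + 5 = 509035/42.
  ∫_0^5 u'(x)^2 dx = ∫_0^5 (9*x^4 + 6*x^2 + 1) dx. Term by term:
    ∫_0^5 9*x^4 dx = 5625;  ∫_0^5 6*x^2 dx = 250;  ∫_0^5 1 dx = 5.
  Sum: 5625 + 250 + 5 = 5880.
Adding: ||u||_{H^1}^2 = 509035/42 + 5880 = 755995/42.


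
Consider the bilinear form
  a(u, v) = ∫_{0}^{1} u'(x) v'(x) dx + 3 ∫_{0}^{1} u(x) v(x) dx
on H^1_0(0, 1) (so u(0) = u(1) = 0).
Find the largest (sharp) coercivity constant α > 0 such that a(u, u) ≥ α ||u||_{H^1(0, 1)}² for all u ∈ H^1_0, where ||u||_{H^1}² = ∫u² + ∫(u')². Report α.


α = 1

Coercivity of a(·,·) on H^1_0(0, 1) means a(u, u) ≥ α ||u||_{H^1}² for every u ∈ H^1_0.
The interval has length L = 1, and Poincaré/coercivity depend only on L. Here a(u, u) = ∫(u')² + (3)·∫u².
Here c = 3 ≥ 1, so a(u,u) = ∫(u')² + c∫u² ≥ ∫(u')² + ∫u² = ||u||_{H^1}², i.e. α = 1 works. No larger α is possible: a(u,u) ≥ α||u||_{H^1}² means (1−α)∫(u')² ≥ (α−c)∫u², and for the modes u_n = sin(nπ(x−x₀)/L) (x₀ the left endpoint) one has ∫u_n²/∫(u_n')² = (L/(nπ))² → 0, so a(u_n,u_n)/||u_n||_{H^1}² → 1. Hence the optimal constant is α = 1.
Therefore α = 1.
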